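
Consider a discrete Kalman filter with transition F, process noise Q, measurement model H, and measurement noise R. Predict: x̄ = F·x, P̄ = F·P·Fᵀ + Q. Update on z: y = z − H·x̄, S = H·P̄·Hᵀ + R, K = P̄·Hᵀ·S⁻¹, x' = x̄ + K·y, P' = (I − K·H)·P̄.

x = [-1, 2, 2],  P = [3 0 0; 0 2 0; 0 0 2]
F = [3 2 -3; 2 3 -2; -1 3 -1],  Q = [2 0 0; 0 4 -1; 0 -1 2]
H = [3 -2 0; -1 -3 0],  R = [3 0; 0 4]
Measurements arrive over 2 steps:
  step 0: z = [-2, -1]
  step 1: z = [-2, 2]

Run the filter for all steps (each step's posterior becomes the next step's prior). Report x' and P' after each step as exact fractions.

step 0: x̄ = F·x = [-5, 0, 5]
step 0: P̄ = F·P·Fᵀ + Q = [55 42 9; 42 42 15; 9 15 25]
step 0: y = z − H·x̄ = [13, -6]
step 0: S = H·P̄·Hᵀ + R = [162 -207; -207 689]
step 0: K = P̄·Hᵀ·S⁻¹ = [2038/7641 -155/849; -1946/22923 -686/2547; -4415/22923 -347/2547]
step 0: x' = x̄ + K·y = [-3341/7641, 11746/22923, 75958/22923]
step 0: P' = (I − K·H)·P̄ = [298/849 322/2547 -149/2547; 322/2547 2422/7641 1537/7641; -149/2547 1537/7641 130396/7641]
step 1: x̄ = F·x = [-234451/22923, -136724/22923, -30697/22923]
step 1: P̄ = F·P·Fᵀ + Q = [1223866/7641 810941/7641 387529/7641; 810941/7641 581398/7641 258650/7641; 387529/7641 258650/7641 154246/7641]
step 1: y = z − H·x̄ = [384059/22923, -598777/22923]
step 1: S = H·P̄·Hᵀ + R = [3632017/7641 -5859797/7641; -5859797/7641 11352658/7641]
step 1: K = P̄·Hᵀ·S⁻¹ = [241103195/902476897 -166239621/902476897; -72554669/902476897 -240569736/902476897; 9497109/128925271 -8310892/128925271]
step 1: x' = x̄ + K·y = [-2545255525/2707430691, -314439649/902476897, 203559836/128925271]
step 1: P' = (I − K·H)·P̄ = [318167793/902476897 115596897/902476897 13814647/128925271; 115596897/902476897 282227349/902476897 6476307/128925271; 13814647/128925271 6476307/128925271 535047515/128925271]

step 0: x' = [-3341/7641, 11746/22923, 75958/22923], P' = [298/849 322/2547 -149/2547; 322/2547 2422/7641 1537/7641; -149/2547 1537/7641 130396/7641]
step 1: x' = [-2545255525/2707430691, -314439649/902476897, 203559836/128925271], P' = [318167793/902476897 115596897/902476897 13814647/128925271; 115596897/902476897 282227349/902476897 6476307/128925271; 13814647/128925271 6476307/128925271 535047515/128925271]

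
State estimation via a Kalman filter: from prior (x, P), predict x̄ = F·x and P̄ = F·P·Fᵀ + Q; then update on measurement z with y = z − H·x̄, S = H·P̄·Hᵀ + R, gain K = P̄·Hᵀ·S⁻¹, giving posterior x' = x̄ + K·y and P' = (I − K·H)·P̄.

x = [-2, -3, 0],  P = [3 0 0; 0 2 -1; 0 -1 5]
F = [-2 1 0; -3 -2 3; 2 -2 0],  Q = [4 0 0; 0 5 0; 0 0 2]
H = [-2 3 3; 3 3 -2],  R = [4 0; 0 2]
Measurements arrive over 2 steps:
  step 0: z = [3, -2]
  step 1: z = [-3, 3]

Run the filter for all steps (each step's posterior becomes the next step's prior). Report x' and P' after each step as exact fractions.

step 0: x' = [649201/1575089, -184161/1575089, 2247156/1575089], P' = [2799956/1575089 -941014/1575089 2630602/1575089; -941014/1575089 553814/1575089 -842998/1575089; 2630602/1575089 -842998/1575089 2837802/1575089]
step 1: x' = [23480690936/71932025067, 10872981926/71932025067, -20208001621/23977341689], P' = [112568834348/71932025067 -37412946346/71932025067 34833825322/23977341689; -37412946346/71932025067 23087097260/71932025067 -10957975568/23977341689; 34833825322/23977341689 -10957975568/23977341689 37867344824/23977341689]

step 0: x̄ = F·x = [1, 12, 2]
step 0: P̄ = F·P·Fᵀ + Q = [18 11 -16; 11 97 -4; -16 -4 22]
step 0: y = z − H·x̄ = [-37, -37]
step 0: S = H·P̄·Hᵀ + R = [1135 446; 446 1563]
step 0: K = P̄·Hᵀ·S⁻¹ = [-132787/1575089 157811/1575089; 253619/1575089 262198/1575089; 180802/1575089 -156396/1575089]
step 0: x' = x̄ + K·y = [649201/1575089, -184161/1575089, 2247156/1575089]
step 0: P' = (I − K·H)·P̄ = [2799956/1575089 -941014/1575089 2630602/1575089; -941014/1575089 553814/1575089 -842998/1575089; 2630602/1575089 -842998/1575089 2837802/1575089]
step 1: x̄ = F·x = [-1482563/1575089, 5162187/1575089, 1666724/1575089]
step 1: P̄ = F·P·Fᵀ + Q = [21818050/1575089 -3561512/1575089 -17953536/1575089; -3561512/1575089 12303495/1575089 4375092/1575089; -17953536/1575089 4375092/1575089 24093370/1575089]
step 1: y = z − H·x̄ = [-28177126/1575089, -2980157/1575089]
step 1: S = H·P̄·Hᵀ + R = [758076573/1575089 -395692293/1575089; -395692293/1575089 505451675/1575089]
step 1: K = P̄·Hᵀ·S⁻¹ = [-5968019959/71932025067 2744118679/23977341689; 11366351090/71932025067 3795051025/23977341689; 2765114281/23977341689 -2053570193/23977341689]
step 1: x' = x̄ + K·y = [23480690936/71932025067, 10872981926/71932025067, -20208001621/23977341689]
step 1: P' = (I − K·H)·P̄ = [112568834348/71932025067 -37412946346/71932025067 34833825322/23977341689; -37412946346/71932025067 23087097260/71932025067 -10957975568/23977341689; 34833825322/23977341689 -10957975568/23977341689 37867344824/23977341689]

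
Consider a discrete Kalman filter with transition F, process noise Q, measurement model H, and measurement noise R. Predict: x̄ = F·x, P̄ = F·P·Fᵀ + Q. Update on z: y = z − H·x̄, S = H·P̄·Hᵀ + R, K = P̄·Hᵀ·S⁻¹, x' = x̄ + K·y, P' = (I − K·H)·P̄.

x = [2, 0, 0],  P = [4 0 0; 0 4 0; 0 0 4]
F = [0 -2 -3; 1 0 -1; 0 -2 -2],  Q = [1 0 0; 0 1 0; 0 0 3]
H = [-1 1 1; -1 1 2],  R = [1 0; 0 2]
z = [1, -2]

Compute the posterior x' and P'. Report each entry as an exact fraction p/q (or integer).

x̄ = F·x = [0, 2, 0]
P̄ = F·P·Fᵀ + Q = [53 12 40; 12 9 8; 40 8 35]
y = z − H·x̄ = [-1, -4]
S = H·P̄·Hᵀ + R = [10 12; 12 52]
K = P̄·Hᵀ·S⁻¹ = [-65/47 201/188; 13/47 35/188; -75/94 43/47]
x' = x̄ + K·y = [-136/47, 46/47, -269/94]
P' = (I − K·H)·P̄ = [1865/188 943/188 331/94; 943/188 977/188 9/94; 331/94 9/94 247/94]

x' = [-136/47, 46/47, -269/94]
P' = [1865/188 943/188 331/94; 943/188 977/188 9/94; 331/94 9/94 247/94]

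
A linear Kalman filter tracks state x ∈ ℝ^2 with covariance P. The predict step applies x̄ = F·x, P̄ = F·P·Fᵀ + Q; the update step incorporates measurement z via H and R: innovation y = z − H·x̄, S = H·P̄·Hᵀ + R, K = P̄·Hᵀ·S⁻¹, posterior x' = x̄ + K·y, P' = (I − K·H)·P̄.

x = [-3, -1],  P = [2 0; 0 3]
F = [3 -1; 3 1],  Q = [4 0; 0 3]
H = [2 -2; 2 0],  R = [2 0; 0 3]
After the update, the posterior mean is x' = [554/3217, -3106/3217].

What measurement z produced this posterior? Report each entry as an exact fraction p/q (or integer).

z = [2, 1]

x̄ = F·x = [-8, -10]
P̄ = F·P·Fᵀ + Q = [25 15; 15 24]
S = H·P̄·Hᵀ + R = [78 40; 40 103]
K = P̄·Hᵀ·S⁻¹ = [30/3217 1550/3217; -1527/3217 1530/3217]
x' − x̄ = [26290/3217, 29064/3217] = K·y
y = (KᵀK)⁻¹·Kᵀ·(x' − x̄) = [-2, 17]
z = y + H·x̄ = [-2, 17] + [4, -16] = [2, 1]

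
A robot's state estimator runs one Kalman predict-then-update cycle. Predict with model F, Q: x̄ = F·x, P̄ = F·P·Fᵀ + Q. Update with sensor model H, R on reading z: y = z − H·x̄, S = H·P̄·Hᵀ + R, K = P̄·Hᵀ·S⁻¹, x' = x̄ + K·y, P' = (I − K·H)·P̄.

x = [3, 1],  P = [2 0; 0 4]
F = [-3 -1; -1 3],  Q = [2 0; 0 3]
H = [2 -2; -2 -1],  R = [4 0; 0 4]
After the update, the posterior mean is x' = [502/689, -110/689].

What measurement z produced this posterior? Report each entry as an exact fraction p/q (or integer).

z = [2, -2]

x̄ = F·x = [-10, 0]
P̄ = F·P·Fᵀ + Q = [24 -6; -6 41]
S = H·P̄·Hᵀ + R = [312 -26; -26 117]
K = P̄·Hᵀ·S⁻¹ = [114/689 -222/689; -226/689 -17/53]
x' − x̄ = [7392/689, -110/689] = K·y
y = (KᵀK)⁻¹·Kᵀ·(x' − x̄) = [22, -22]
z = y + H·x̄ = [22, -22] + [-20, 20] = [2, -2]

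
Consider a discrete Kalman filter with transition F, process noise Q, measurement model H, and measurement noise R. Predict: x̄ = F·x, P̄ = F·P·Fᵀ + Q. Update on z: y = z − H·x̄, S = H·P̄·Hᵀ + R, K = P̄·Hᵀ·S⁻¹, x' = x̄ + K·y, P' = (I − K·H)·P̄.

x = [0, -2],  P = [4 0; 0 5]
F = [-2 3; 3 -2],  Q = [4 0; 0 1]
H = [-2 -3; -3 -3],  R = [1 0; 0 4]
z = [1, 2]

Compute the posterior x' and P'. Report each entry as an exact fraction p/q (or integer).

x̄ = F·x = [-6, 4]
P̄ = F·P·Fᵀ + Q = [65 -54; -54 57]
y = z − H·x̄ = [1, -4]
S = H·P̄·Hᵀ + R = [126 93; 93 130]
K = P̄·Hᵀ·S⁻¹ = [7229/7731 -2378/2577; -817/859 525/859]
x' = x̄ + K·y = [-10621/7731, 519/859]
P' = (I − K·H)·P̄ = [35765/7731 -2917/859; -2917/859 2217/859]

x' = [-10621/7731, 519/859]
P' = [35765/7731 -2917/859; -2917/859 2217/859]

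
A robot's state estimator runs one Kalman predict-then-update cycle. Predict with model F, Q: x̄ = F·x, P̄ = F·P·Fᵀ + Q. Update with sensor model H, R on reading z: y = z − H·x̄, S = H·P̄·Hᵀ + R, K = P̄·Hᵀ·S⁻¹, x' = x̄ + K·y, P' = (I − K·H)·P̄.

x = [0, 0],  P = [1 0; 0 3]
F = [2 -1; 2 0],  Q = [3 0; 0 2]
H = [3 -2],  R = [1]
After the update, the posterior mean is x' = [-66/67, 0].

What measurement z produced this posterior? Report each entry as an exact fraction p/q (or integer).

z = [-3]

x̄ = F·x = [0, 0]
P̄ = F·P·Fᵀ + Q = [10 4; 4 6]
S = H·P̄·Hᵀ + R = [67]
K = P̄·Hᵀ·S⁻¹ = [22/67; 0]
x' − x̄ = [-66/67, 0] = K·y
y = (KᵀK)⁻¹·Kᵀ·(x' − x̄) = [-3]
z = y + H·x̄ = [-3] + [0] = [-3]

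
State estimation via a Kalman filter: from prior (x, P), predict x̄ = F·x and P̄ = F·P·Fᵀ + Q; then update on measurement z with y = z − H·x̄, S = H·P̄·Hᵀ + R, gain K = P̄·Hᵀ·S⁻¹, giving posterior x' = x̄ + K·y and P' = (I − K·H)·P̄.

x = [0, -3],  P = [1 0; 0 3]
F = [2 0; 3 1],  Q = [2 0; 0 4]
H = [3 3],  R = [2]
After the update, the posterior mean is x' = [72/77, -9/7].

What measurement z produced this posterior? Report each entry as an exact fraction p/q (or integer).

x̄ = F·x = [0, -3]
P̄ = F·P·Fᵀ + Q = [6 6; 6 16]
S = H·P̄·Hᵀ + R = [308]
K = P̄·Hᵀ·S⁻¹ = [9/77; 3/14]
x' − x̄ = [72/77, 12/7] = K·y
y = (KᵀK)⁻¹·Kᵀ·(x' − x̄) = [8]
z = y + H·x̄ = [8] + [-9] = [-1]

z = [-1]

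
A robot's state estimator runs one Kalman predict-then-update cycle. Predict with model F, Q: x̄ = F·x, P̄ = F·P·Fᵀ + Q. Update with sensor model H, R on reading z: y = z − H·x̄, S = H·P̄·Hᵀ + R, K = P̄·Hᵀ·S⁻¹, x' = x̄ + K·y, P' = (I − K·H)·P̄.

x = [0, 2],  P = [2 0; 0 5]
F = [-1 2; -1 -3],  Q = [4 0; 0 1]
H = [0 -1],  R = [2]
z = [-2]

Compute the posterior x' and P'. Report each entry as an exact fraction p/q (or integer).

x' = [-12/25, 42/25]
P' = [258/25 -28/25; -28/25 48/25]

x̄ = F·x = [4, -6]
P̄ = F·P·Fᵀ + Q = [26 -28; -28 48]
y = z − H·x̄ = [-8]
S = H·P̄·Hᵀ + R = [50]
K = P̄·Hᵀ·S⁻¹ = [14/25; -24/25]
x' = x̄ + K·y = [-12/25, 42/25]
P' = (I − K·H)·P̄ = [258/25 -28/25; -28/25 48/25]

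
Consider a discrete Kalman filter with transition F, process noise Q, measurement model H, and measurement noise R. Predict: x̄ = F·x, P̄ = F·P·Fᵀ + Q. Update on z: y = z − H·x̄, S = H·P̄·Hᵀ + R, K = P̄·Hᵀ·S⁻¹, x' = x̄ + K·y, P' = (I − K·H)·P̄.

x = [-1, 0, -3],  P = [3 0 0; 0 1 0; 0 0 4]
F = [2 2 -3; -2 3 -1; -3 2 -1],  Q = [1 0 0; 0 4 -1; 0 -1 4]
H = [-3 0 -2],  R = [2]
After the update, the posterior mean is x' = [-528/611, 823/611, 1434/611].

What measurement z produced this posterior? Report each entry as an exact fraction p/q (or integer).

z = [-2]

x̄ = F·x = [7, 5, 6]
P̄ = F·P·Fᵀ + Q = [53 6 -2; 6 29 27; -2 27 39]
S = H·P̄·Hᵀ + R = [611]
K = P̄·Hᵀ·S⁻¹ = [-155/611; -72/611; -72/611]
x' − x̄ = [-4805/611, -2232/611, -2232/611] = K·y
y = (KᵀK)⁻¹·Kᵀ·(x' − x̄) = [31]
z = y + H·x̄ = [31] + [-33] = [-2]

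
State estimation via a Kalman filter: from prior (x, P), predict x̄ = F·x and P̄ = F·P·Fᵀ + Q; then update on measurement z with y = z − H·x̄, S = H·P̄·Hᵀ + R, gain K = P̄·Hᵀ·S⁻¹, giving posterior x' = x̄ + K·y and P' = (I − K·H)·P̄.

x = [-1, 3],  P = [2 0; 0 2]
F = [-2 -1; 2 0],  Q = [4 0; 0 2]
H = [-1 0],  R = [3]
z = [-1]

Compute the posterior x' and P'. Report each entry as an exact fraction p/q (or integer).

x' = [11/17, -50/17]
P' = [42/17 -24/17; -24/17 106/17]

x̄ = F·x = [-1, -2]
P̄ = F·P·Fᵀ + Q = [14 -8; -8 10]
y = z − H·x̄ = [-2]
S = H·P̄·Hᵀ + R = [17]
K = P̄·Hᵀ·S⁻¹ = [-14/17; 8/17]
x' = x̄ + K·y = [11/17, -50/17]
P' = (I − K·H)·P̄ = [42/17 -24/17; -24/17 106/17]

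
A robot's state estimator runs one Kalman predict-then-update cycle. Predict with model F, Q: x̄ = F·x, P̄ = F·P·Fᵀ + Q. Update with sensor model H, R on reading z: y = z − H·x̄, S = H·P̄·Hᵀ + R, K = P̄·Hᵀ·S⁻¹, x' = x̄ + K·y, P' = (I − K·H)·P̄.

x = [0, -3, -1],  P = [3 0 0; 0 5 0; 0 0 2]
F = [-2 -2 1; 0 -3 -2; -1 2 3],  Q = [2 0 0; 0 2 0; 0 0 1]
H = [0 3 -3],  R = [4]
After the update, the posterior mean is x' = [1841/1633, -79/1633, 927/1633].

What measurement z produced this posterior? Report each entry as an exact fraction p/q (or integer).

x̄ = F·x = [5, 11, -9]
P̄ = F·P·Fᵀ + Q = [36 26 -8; 26 55 -42; -8 -42 42]
S = H·P̄·Hᵀ + R = [1633]
K = P̄·Hᵀ·S⁻¹ = [102/1633; 291/1633; -252/1633]
x' − x̄ = [-6324/1633, -18042/1633, 15624/1633] = K·y
y = (KᵀK)⁻¹·Kᵀ·(x' − x̄) = [-62]
z = y + H·x̄ = [-62] + [60] = [-2]

z = [-2]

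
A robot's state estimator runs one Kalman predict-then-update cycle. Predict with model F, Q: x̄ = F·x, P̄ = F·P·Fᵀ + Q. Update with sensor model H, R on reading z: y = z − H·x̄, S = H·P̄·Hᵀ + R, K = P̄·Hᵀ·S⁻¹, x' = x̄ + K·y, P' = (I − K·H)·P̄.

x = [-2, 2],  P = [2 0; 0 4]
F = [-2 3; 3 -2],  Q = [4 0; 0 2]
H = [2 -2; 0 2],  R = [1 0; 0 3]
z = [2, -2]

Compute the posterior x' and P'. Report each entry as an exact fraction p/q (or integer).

x' = [-86/2977, -3130/2977]
P' = [2352/2977 1692/2977; 1692/2977 1764/2977]

x̄ = F·x = [10, -10]
P̄ = F·P·Fᵀ + Q = [48 -36; -36 36]
y = z − H·x̄ = [-38, 18]
S = H·P̄·Hᵀ + R = [625 -288; -288 147]
K = P̄·Hᵀ·S⁻¹ = [1320/2977 1128/2977; -144/2977 1176/2977]
x' = x̄ + K·y = [-86/2977, -3130/2977]
P' = (I − K·H)·P̄ = [2352/2977 1692/2977; 1692/2977 1764/2977]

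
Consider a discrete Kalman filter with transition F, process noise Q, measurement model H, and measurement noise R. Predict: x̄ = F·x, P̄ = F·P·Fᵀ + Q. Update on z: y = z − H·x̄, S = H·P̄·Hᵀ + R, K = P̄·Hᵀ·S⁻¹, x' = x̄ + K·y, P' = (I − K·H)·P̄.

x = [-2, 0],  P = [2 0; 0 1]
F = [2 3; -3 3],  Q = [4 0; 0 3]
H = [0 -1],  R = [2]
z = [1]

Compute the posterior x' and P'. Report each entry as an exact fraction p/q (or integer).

x̄ = F·x = [-4, 6]
P̄ = F·P·Fᵀ + Q = [21 -3; -3 30]
y = z − H·x̄ = [7]
S = H·P̄·Hᵀ + R = [32]
K = P̄·Hᵀ·S⁻¹ = [3/32; -15/16]
x' = x̄ + K·y = [-107/32, -9/16]
P' = (I − K·H)·P̄ = [663/32 -3/16; -3/16 15/8]

x' = [-107/32, -9/16]
P' = [663/32 -3/16; -3/16 15/8]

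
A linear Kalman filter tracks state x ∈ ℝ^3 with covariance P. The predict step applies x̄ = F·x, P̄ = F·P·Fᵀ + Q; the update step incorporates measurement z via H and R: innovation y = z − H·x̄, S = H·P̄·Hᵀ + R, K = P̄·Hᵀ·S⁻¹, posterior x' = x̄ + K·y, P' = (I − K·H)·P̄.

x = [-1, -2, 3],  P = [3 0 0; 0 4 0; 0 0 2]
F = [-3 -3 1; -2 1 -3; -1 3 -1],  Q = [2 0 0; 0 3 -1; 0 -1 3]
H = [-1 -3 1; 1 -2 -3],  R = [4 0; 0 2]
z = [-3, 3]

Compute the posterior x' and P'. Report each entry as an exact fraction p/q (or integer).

x' = [31759/4832, -6555/9664, 38943/24160]
P' = [16765/1208 -5401/2416 7257/1208; -5401/2416 3213/4832 -2677/2416; 7257/1208 -2677/2416 17353/6040]

x̄ = F·x = [12, -9, -8]
P̄ = F·P·Fᵀ + Q = [67 0 -29; 0 37 23; -29 23 44]
y = z − H·x̄ = [-10, -51]
S = H·P̄·Hᵀ + R = [368 68; 68 1063]
K = P̄·Hᵀ·S⁻¹ = [-2813/9664 395/2416; -4191/19328 -583/4832; 2291/48320 -2389/12080]
x' = x̄ + K·y = [31759/4832, -6555/9664, 38943/24160]
P' = (I − K·H)·P̄ = [16765/1208 -5401/2416 7257/1208; -5401/2416 3213/4832 -2677/2416; 7257/1208 -2677/2416 17353/6040]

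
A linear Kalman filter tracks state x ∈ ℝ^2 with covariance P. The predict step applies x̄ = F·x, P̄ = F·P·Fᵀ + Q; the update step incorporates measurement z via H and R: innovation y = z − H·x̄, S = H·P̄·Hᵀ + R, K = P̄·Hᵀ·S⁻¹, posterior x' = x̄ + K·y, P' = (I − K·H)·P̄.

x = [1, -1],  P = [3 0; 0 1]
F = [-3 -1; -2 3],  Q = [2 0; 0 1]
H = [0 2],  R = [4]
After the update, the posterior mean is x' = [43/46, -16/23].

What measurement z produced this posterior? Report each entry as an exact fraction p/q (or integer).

x̄ = F·x = [-2, -5]
P̄ = F·P·Fᵀ + Q = [30 15; 15 22]
S = H·P̄·Hᵀ + R = [92]
K = P̄·Hᵀ·S⁻¹ = [15/46; 11/23]
x' − x̄ = [135/46, 99/23] = K·y
y = (KᵀK)⁻¹·Kᵀ·(x' − x̄) = [9]
z = y + H·x̄ = [9] + [-10] = [-1]

z = [-1]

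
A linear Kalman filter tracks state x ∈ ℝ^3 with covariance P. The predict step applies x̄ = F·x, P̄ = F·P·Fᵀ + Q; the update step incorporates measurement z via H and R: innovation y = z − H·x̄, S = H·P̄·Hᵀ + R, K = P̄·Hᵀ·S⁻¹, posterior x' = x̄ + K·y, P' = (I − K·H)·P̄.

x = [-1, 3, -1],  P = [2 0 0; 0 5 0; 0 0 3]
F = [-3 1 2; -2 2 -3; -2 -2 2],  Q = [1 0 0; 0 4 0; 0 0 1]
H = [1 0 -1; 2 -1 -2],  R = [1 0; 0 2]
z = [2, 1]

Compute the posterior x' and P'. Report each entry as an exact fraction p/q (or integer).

x̄ = F·x = [4, 11, -6]
P̄ = F·P·Fᵀ + Q = [36 4 14; 4 59 -30; 14 -30 41]
y = z − H·x̄ = [-8, -8]
S = H·P̄·Hᵀ + R = [50 64; 64 121]
K = P̄·Hᵀ·S⁻¹ = [51/977 296/977; 1769/977 -863/977; -1731/1954 264/977]
x' = x̄ + K·y = [1132/977, 3499/977, -1050/977]
P' = (I − K·H)·P̄ = [22210/977 -490/977 22159/977; -490/977 5264/977 -2259/977; 22159/977 -2259/977 46049/1954]

x' = [1132/977, 3499/977, -1050/977]
P' = [22210/977 -490/977 22159/977; -490/977 5264/977 -2259/977; 22159/977 -2259/977 46049/1954]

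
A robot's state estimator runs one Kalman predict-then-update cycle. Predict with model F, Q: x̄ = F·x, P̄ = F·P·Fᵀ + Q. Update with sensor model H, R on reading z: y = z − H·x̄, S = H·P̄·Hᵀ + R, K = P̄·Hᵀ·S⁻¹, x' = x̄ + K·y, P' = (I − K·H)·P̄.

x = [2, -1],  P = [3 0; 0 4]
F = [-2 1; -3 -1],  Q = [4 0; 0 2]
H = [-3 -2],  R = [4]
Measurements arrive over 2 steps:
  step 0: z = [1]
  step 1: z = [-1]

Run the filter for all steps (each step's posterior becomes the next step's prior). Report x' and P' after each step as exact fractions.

step 0: x̄ = F·x = [-5, -5]
step 0: P̄ = F·P·Fᵀ + Q = [20 14; 14 33]
step 0: y = z − H·x̄ = [-24]
step 0: S = H·P̄·Hᵀ + R = [484]
step 0: K = P̄·Hᵀ·S⁻¹ = [-2/11; -27/121]
step 0: x' = x̄ + K·y = [-7/11, 43/121]
step 0: P' = (I − K·H)·P̄ = [4 -62/11; -62/11 1077/121]
step 1: x̄ = F·x = [197/121, 188/121]
step 1: P̄ = F·P·Fᵀ + Q = [6225/121 2509/121; 2509/121 1583/121]
step 1: y = z − H·x̄ = [846/121]
step 1: S = H·P̄·Hᵀ + R = [92949/121]
step 1: K = P̄·Hᵀ·S⁻¹ = [-23693/92949; -10693/92949]
step 1: x' = x̄ + K·y = [-4775/30983, 23218/30983]
step 1: P' = (I − K·H)·P̄ = [142556/92949 -166448/92949; -166448/92949 271058/92949]

step 0: x' = [-7/11, 43/121], P' = [4 -62/11; -62/11 1077/121]
step 1: x' = [-4775/30983, 23218/30983], P' = [142556/92949 -166448/92949; -166448/92949 271058/92949]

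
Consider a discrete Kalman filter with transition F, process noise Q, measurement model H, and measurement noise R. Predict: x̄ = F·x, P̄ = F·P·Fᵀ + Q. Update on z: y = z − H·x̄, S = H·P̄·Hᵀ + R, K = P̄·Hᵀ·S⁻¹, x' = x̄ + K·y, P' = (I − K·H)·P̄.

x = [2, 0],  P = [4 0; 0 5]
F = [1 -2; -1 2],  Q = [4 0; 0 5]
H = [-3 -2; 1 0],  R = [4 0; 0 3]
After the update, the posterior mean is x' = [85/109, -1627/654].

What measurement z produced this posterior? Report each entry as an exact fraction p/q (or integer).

x̄ = F·x = [2, -2]
P̄ = F·P·Fᵀ + Q = [28 -24; -24 29]
S = H·P̄·Hᵀ + R = [84 -36; -36 31]
K = P̄·Hᵀ·S⁻¹ = [-9/109 88/109; -215/654 -126/109]
x' − x̄ = [-133/109, -319/654] = K·y
y = (KᵀK)⁻¹·Kᵀ·(x' − x̄) = [5, -1]
z = y + H·x̄ = [5, -1] + [-2, 2] = [3, 1]

z = [3, 1]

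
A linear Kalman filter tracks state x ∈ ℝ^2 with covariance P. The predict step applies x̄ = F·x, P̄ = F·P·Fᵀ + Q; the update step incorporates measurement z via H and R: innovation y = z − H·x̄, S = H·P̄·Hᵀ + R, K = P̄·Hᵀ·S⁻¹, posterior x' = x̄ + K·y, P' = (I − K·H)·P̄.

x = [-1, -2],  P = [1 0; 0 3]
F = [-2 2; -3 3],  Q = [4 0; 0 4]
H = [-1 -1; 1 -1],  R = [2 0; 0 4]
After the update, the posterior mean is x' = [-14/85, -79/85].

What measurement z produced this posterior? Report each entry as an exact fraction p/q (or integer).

z = [1, 1]

x̄ = F·x = [-2, -3]
P̄ = F·P·Fᵀ + Q = [20 24; 24 40]
S = H·P̄·Hᵀ + R = [110 20; 20 16]
K = P̄·Hᵀ·S⁻¹ = [-39/85 11/34; -44/85 -6/17]
x' − x̄ = [156/85, 176/85] = K·y
y = (KᵀK)⁻¹·Kᵀ·(x' − x̄) = [-4, 0]
z = y + H·x̄ = [-4, 0] + [5, 1] = [1, 1]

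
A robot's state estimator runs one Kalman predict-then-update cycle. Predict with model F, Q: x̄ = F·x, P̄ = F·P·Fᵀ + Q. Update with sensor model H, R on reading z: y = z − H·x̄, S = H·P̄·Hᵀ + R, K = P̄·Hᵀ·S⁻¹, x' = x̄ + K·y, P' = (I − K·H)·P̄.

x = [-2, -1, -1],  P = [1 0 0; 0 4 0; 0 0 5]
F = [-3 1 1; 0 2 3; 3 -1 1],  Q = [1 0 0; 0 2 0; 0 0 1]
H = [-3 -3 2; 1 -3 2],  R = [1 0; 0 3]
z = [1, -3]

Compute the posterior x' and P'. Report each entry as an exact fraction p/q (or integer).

x' = [-13804/19489, -27095/58467, -26314/19489]
P' = [4547/19489 -6321/19489 -4996/19489; -6321/19489 388333/58467 184995/19489; -4996/19489 184995/19489 271799/19489]

x̄ = F·x = [4, -5, -6]
P̄ = F·P·Fᵀ + Q = [19 23 -8; 23 63 7; -8 7 19]
y = z − H·x̄ = [10, -10]
S = H·P̄·Hᵀ + R = [1241 672; 672 411]
K = P̄·Hᵀ·S⁻¹ = [-4670/19489 4506/19489; 620/19489 -24664/58467; 3601/19489 -5461/19489]
x' = x̄ + K·y = [-13804/19489, -27095/58467, -26314/19489]
P' = (I − K·H)·P̄ = [4547/19489 -6321/19489 -4996/19489; -6321/19489 388333/58467 184995/19489; -4996/19489 184995/19489 271799/19489]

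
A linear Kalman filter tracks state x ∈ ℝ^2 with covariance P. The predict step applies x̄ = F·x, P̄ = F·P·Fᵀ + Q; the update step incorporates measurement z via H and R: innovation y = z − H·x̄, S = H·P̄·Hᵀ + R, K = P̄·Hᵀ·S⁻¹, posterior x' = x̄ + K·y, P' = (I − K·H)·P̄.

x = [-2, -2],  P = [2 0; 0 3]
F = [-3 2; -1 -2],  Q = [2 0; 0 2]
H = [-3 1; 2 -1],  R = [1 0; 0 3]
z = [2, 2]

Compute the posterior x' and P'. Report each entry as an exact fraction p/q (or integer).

x̄ = F·x = [2, 6]
P̄ = F·P·Fᵀ + Q = [32 -6; -6 16]
y = z − H·x̄ = [2, 4]
S = H·P̄·Hᵀ + R = [341 -238; -238 171]
K = P̄·Hᵀ·S⁻¹ = [-782/1667 -406/1667; -850/1667 -1456/1667]
x' = x̄ + K·y = [146/1667, 2478/1667]
P' = (I − K·H)·P̄ = [2000/1667 5218/1667; 5218/1667 14804/1667]

x' = [146/1667, 2478/1667]
P' = [2000/1667 5218/1667; 5218/1667 14804/1667]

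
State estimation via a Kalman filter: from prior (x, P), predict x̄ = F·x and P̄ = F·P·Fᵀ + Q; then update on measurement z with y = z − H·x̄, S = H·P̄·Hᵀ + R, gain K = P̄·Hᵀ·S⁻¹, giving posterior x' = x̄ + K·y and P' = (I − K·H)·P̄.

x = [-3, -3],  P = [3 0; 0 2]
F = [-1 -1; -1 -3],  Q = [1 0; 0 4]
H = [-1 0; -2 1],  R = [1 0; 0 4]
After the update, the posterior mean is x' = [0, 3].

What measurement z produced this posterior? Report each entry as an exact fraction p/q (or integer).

x̄ = F·x = [6, 12]
P̄ = F·P·Fᵀ + Q = [6 9; 9 25]
S = H·P̄·Hᵀ + R = [7 3; 3 17]
K = P̄·Hᵀ·S⁻¹ = [-93/110 -3/110; -87/55 38/55]
x' − x̄ = [-6, -9] = K·y
y = (KᵀK)⁻¹·Kᵀ·(x' − x̄) = [7, 3]
z = y + H·x̄ = [7, 3] + [-6, 0] = [1, 3]

z = [1, 3]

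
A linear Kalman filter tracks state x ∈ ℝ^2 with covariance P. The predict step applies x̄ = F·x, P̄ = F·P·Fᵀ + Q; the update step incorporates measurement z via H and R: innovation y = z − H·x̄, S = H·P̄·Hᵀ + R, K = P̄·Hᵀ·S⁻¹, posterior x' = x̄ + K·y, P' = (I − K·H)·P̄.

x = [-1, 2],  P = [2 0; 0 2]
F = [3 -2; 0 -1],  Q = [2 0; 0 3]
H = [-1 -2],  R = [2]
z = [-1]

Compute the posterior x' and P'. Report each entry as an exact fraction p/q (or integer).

x̄ = F·x = [-7, -2]
P̄ = F·P·Fᵀ + Q = [28 4; 4 5]
y = z − H·x̄ = [-12]
S = H·P̄·Hᵀ + R = [66]
K = P̄·Hᵀ·S⁻¹ = [-6/11; -7/33]
x' = x̄ + K·y = [-5/11, 6/11]
P' = (I − K·H)·P̄ = [92/11 -40/11; -40/11 67/33]

x' = [-5/11, 6/11]
P' = [92/11 -40/11; -40/11 67/33]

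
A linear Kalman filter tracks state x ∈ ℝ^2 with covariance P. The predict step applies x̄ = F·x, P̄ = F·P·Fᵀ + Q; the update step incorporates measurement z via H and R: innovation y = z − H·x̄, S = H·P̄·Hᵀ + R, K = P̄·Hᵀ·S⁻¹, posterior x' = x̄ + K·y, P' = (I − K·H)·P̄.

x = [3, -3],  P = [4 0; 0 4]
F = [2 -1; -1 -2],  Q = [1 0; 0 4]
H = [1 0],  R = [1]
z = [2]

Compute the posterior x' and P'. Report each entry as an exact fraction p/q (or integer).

x̄ = F·x = [9, 3]
P̄ = F·P·Fᵀ + Q = [21 0; 0 24]
y = z − H·x̄ = [-7]
S = H·P̄·Hᵀ + R = [22]
K = P̄·Hᵀ·S⁻¹ = [21/22; 0]
x' = x̄ + K·y = [51/22, 3]
P' = (I − K·H)·P̄ = [21/22 0; 0 24]

x' = [51/22, 3]
P' = [21/22 0; 0 24]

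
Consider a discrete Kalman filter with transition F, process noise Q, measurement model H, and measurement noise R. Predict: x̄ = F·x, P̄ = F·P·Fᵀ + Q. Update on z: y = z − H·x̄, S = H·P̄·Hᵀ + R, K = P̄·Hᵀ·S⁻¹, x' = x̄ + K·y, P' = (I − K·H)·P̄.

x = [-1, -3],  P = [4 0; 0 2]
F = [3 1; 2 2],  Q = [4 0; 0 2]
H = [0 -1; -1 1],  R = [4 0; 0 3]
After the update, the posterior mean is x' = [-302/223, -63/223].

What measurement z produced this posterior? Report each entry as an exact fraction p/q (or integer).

z = [-1, 2]

x̄ = F·x = [-6, -8]
P̄ = F·P·Fᵀ + Q = [42 28; 28 26]
S = H·P̄·Hᵀ + R = [30 2; 2 15]
K = P̄·Hᵀ·S⁻¹ = [-196/223 -182/223; -193/223 -4/223]
x' − x̄ = [1036/223, 1721/223] = K·y
y = (KᵀK)⁻¹·Kᵀ·(x' − x̄) = [-9, 4]
z = y + H·x̄ = [-9, 4] + [8, -2] = [-1, 2]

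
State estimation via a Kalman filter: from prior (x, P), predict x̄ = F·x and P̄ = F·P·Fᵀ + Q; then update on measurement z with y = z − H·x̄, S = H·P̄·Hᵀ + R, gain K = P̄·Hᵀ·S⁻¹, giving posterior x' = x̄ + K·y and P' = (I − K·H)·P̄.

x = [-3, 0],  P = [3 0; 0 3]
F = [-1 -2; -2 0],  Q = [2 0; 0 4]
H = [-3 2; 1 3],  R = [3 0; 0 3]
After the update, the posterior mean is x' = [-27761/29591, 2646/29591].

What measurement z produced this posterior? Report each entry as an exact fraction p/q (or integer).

z = [3, -1]

x̄ = F·x = [3, 6]
P̄ = F·P·Fᵀ + Q = [17 6; 6 16]
S = H·P̄·Hᵀ + R = [148 3; 3 200]
K = P̄·Hᵀ·S⁻¹ = [-7905/29591 5297/29591; 2638/29591 7950/29591]
x' − x̄ = [-116534/29591, -174900/29591] = K·y
y = (KᵀK)⁻¹·Kᵀ·(x' − x̄) = [0, -22]
z = y + H·x̄ = [0, -22] + [3, 21] = [3, -1]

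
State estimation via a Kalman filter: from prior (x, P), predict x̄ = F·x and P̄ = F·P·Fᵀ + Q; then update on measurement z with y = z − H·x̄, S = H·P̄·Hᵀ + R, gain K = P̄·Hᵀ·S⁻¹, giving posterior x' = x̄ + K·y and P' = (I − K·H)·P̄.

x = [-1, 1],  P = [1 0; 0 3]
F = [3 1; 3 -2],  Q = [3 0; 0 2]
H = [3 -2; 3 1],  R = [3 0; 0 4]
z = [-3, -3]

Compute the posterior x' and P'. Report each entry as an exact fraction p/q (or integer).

x' = [-7441/7130, -1179/7130]
P' = [1641/7130 1269/7130; 1269/7130 5361/7130]

x̄ = F·x = [-2, -5]
P̄ = F·P·Fᵀ + Q = [15 3; 3 23]
y = z − H·x̄ = [-7, 8]
S = H·P̄·Hᵀ + R = [194 80; 80 180]
K = P̄·Hᵀ·S⁻¹ = [159/1426 774/3565; -461/1426 1146/3565]
x' = x̄ + K·y = [-7441/7130, -1179/7130]
P' = (I − K·H)·P̄ = [1641/7130 1269/7130; 1269/7130 5361/7130]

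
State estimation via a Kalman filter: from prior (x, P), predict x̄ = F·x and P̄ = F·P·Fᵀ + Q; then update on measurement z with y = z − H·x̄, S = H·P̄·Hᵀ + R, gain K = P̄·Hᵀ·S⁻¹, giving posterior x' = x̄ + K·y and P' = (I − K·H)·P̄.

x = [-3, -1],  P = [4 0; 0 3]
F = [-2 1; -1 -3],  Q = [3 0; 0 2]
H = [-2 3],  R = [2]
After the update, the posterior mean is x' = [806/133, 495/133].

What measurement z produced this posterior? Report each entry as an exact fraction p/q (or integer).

x̄ = F·x = [5, 6]
P̄ = F·P·Fᵀ + Q = [22 -1; -1 33]
S = H·P̄·Hᵀ + R = [399]
K = P̄·Hᵀ·S⁻¹ = [-47/399; 101/399]
x' − x̄ = [141/133, -303/133] = K·y
y = (KᵀK)⁻¹·Kᵀ·(x' − x̄) = [-9]
z = y + H·x̄ = [-9] + [8] = [-1]

z = [-1]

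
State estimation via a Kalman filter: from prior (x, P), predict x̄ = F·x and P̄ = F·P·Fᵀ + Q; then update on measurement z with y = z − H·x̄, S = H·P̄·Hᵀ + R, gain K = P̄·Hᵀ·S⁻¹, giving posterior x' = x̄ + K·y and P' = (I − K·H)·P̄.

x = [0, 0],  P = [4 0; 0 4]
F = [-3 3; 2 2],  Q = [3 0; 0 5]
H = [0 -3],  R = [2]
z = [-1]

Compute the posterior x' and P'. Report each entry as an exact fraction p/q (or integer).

x̄ = F·x = [0, 0]
P̄ = F·P·Fᵀ + Q = [75 0; 0 37]
y = z − H·x̄ = [-1]
S = H·P̄·Hᵀ + R = [335]
K = P̄·Hᵀ·S⁻¹ = [0; -111/335]
x' = x̄ + K·y = [0, 111/335]
P' = (I − K·H)·P̄ = [75 0; 0 74/335]

x' = [0, 111/335]
P' = [75 0; 0 74/335]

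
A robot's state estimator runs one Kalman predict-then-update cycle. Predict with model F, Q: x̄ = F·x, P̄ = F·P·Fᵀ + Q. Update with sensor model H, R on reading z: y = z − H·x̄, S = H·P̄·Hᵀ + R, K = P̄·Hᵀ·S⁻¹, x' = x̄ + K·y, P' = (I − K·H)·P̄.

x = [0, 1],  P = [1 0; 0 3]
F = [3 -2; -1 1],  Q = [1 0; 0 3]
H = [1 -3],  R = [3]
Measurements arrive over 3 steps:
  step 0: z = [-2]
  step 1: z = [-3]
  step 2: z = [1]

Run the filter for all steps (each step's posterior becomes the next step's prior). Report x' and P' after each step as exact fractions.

step 0: x' = [-137/142, 26/71], P' = [723/142 96/71; 96/71 47/71]
step 1: x' = [-17967/10630, 4969/10630], P' = [73749/10630 20127/10630; 20127/10630 4348/5315]
step 2: x' = [-20765/443172, -368419/1329516], P' = [3246367/443172 2658605/1329516; 2658605/1329516 3379099/3988548]

step 0: x̄ = F·x = [-2, 1]
step 0: P̄ = F·P·Fᵀ + Q = [22 -9; -9 7]
step 0: y = z − H·x̄ = [3]
step 0: S = H·P̄·Hᵀ + R = [142]
step 0: K = P̄·Hᵀ·S⁻¹ = [49/142; -15/71]
step 0: x' = x̄ + K·y = [-137/142, 26/71]
step 0: P' = (I − K·H)·P̄ = [723/142 96/71; 96/71 47/71]
step 1: x̄ = F·x = [-515/142, 189/142]
step 1: P̄ = F·P·Fᵀ + Q = [4721/142 -1397/142; -1397/142 859/142]
step 1: y = z − H·x̄ = [328/71]
step 1: S = H·P̄·Hᵀ + R = [10630/71]
step 1: K = P̄·Hᵀ·S⁻¹ = [2228/5315; -1987/10630]
step 1: x' = x̄ + K·y = [-17967/10630, 4969/10630]
step 1: P' = (I − K·H)·P̄ = [73749/10630 20127/10630; 20127/10630 4348/5315]
step 2: x̄ = F·x = [-63839/10630, 11468/5315]
step 2: P̄ = F·P·Fᵀ + Q = [467631/10630 -69002/5315; -69002/5315 74081/10630]
step 2: y = z − H·x̄ = [143277/10630]
step 2: S = H·P̄·Hᵀ + R = [997137/5315]
step 2: K = P̄·Hᵀ·S⁻¹ = [293881/664758; -360247/1994274]
step 2: x' = x̄ + K·y = [-20765/443172, -368419/1329516]
step 2: P' = (I − K·H)·P̄ = [3246367/443172 2658605/1329516; 2658605/1329516 3379099/3988548]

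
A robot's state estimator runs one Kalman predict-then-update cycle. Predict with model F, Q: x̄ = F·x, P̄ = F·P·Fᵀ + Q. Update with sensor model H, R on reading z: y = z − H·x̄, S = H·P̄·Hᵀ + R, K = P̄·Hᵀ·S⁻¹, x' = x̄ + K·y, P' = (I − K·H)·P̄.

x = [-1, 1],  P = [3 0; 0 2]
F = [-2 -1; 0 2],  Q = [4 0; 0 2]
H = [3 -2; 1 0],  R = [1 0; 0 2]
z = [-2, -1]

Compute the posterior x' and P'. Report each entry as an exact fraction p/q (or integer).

x' = [-37/147, 2/3]
P' = [337/294 5/3; 5/3 8/3]

x̄ = F·x = [1, 2]
P̄ = F·P·Fᵀ + Q = [18 -4; -4 10]
y = z − H·x̄ = [-1, -2]
S = H·P̄·Hᵀ + R = [251 62; 62 20]
K = P̄·Hᵀ·S⁻¹ = [31/294 337/588; -1/3 5/6]
x' = x̄ + K·y = [-37/147, 2/3]
P' = (I − K·H)·P̄ = [337/294 5/3; 5/3 8/3]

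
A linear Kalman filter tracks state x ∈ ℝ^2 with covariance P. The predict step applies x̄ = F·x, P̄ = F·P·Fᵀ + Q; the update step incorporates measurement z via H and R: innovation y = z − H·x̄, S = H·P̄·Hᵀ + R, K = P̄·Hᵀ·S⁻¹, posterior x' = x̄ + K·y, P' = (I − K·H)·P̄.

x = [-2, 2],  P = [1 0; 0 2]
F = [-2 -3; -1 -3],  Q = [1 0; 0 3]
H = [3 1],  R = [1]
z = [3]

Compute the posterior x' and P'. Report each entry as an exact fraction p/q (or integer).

x̄ = F·x = [-2, -4]
P̄ = F·P·Fᵀ + Q = [23 20; 20 22]
y = z − H·x̄ = [13]
S = H·P̄·Hᵀ + R = [350]
K = P̄·Hᵀ·S⁻¹ = [89/350; 41/175]
x' = x̄ + K·y = [457/350, -167/175]
P' = (I − K·H)·P̄ = [129/350 -149/175; -149/175 488/175]

x' = [457/350, -167/175]
P' = [129/350 -149/175; -149/175 488/175]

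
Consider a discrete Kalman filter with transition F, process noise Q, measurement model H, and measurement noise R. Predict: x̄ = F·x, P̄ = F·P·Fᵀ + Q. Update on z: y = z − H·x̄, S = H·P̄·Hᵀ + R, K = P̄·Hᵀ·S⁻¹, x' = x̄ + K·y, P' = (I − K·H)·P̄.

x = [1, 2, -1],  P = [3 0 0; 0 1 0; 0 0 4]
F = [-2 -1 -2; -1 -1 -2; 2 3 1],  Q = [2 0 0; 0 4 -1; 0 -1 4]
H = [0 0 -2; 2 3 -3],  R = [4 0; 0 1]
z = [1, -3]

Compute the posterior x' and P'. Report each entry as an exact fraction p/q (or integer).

x̄ = F·x = [-2, -1, 7]
P̄ = F·P·Fᵀ + Q = [31 23 -23; 23 24 -18; -23 -18 29]
y = z − H·x̄ = [15, 25]
S = H·P̄·Hᵀ + R = [120 374; 374 1478]
K = P̄·Hᵀ·S⁻¹ = [-1703/9371 1699/9371; -2780/9371 1794/9371; -7893/18742 -187/9371]
x' = x̄ + K·y = [-1812/9371, -6221/9371, 3449/18742]
P' = (I − K·H)·P̄ = [29039/9371 -15387/9371 3406/9371; -15387/9371 16416/9371 5560/9371; 3406/9371 5560/9371 7893/9371]

x' = [-1812/9371, -6221/9371, 3449/18742]
P' = [29039/9371 -15387/9371 3406/9371; -15387/9371 16416/9371 5560/9371; 3406/9371 5560/9371 7893/9371]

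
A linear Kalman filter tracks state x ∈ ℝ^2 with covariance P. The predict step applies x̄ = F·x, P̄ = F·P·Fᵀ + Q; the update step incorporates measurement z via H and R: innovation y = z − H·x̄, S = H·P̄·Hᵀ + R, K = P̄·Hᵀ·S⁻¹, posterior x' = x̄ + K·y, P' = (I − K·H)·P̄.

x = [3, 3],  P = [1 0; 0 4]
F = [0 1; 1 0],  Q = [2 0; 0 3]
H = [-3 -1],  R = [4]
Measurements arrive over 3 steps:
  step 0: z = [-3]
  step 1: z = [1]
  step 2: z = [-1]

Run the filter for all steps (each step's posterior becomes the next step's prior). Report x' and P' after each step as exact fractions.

step 0: x̄ = F·x = [3, 3]
step 0: P̄ = F·P·Fᵀ + Q = [6 0; 0 4]
step 0: y = z − H·x̄ = [9]
step 0: S = H·P̄·Hᵀ + R = [62]
step 0: K = P̄·Hᵀ·S⁻¹ = [-9/31; -2/31]
step 0: x' = x̄ + K·y = [12/31, 75/31]
step 0: P' = (I − K·H)·P̄ = [24/31 -36/31; -36/31 116/31]
step 1: x̄ = F·x = [75/31, 12/31]
step 1: P̄ = F·P·Fᵀ + Q = [178/31 -36/31; -36/31 117/31]
step 1: y = z − H·x̄ = [268/31]
step 1: S = H·P̄·Hᵀ + R = [1627/31]
step 1: K = P̄·Hᵀ·S⁻¹ = [-498/1627; -9/1627]
step 1: x' = x̄ + K·y = [-369/1627, 552/1627]
step 1: P' = (I − K·H)·P̄ = [1342/1627 -2034/1627; -2034/1627 6138/1627]
step 2: x̄ = F·x = [552/1627, -369/1627]
step 2: P̄ = F·P·Fᵀ + Q = [9392/1627 -2034/1627; -2034/1627 6223/1627]
step 2: y = z − H·x̄ = [-340/1627]
step 2: S = H·P̄·Hᵀ + R = [85055/1627]
step 2: K = P̄·Hᵀ·S⁻¹ = [-26142/85055; -121/85055]
step 2: x' = x̄ + K·y = [6864/17011, -3853/17011]
step 2: P' = (I − K·H)·P̄ = [70948/85055 -108276/85055; -108276/85055 325312/85055]

step 0: x' = [12/31, 75/31], P' = [24/31 -36/31; -36/31 116/31]
step 1: x' = [-369/1627, 552/1627], P' = [1342/1627 -2034/1627; -2034/1627 6138/1627]
step 2: x' = [6864/17011, -3853/17011], P' = [70948/85055 -108276/85055; -108276/85055 325312/85055]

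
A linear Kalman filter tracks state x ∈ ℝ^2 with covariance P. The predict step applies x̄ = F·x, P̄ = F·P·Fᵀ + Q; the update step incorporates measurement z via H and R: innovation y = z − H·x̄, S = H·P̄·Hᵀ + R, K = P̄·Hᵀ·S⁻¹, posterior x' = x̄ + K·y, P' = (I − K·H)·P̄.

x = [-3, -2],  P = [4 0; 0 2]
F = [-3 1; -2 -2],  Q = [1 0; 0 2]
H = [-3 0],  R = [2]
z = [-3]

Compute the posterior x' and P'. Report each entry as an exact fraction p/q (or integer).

x̄ = F·x = [7, 10]
P̄ = F·P·Fᵀ + Q = [39 20; 20 26]
y = z − H·x̄ = [18]
S = H·P̄·Hᵀ + R = [353]
K = P̄·Hᵀ·S⁻¹ = [-117/353; -60/353]
x' = x̄ + K·y = [365/353, 2450/353]
P' = (I − K·H)·P̄ = [78/353 40/353; 40/353 5578/353]

x' = [365/353, 2450/353]
P' = [78/353 40/353; 40/353 5578/353]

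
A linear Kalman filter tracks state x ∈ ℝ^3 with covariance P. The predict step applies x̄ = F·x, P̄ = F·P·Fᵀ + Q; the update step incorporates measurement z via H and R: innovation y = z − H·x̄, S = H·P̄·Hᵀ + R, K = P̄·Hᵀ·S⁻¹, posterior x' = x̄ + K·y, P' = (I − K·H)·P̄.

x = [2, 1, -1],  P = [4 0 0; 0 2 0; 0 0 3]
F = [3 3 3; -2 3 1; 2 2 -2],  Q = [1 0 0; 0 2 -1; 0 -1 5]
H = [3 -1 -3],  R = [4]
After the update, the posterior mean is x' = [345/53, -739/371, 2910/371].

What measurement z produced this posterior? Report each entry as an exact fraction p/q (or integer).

x̄ = F·x = [6, -2, 8]
P̄ = F·P·Fᵀ + Q = [82 3 18; 3 39 -11; 18 -11 41]
S = H·P̄·Hᵀ + R = [742]
K = P̄·Hᵀ·S⁻¹ = [27/106; 3/742; -29/371]
x' − x̄ = [27/53, 3/371, -58/371] = K·y
y = (KᵀK)⁻¹·Kᵀ·(x' − x̄) = [2]
z = y + H·x̄ = [2] + [-4] = [-2]

z = [-2]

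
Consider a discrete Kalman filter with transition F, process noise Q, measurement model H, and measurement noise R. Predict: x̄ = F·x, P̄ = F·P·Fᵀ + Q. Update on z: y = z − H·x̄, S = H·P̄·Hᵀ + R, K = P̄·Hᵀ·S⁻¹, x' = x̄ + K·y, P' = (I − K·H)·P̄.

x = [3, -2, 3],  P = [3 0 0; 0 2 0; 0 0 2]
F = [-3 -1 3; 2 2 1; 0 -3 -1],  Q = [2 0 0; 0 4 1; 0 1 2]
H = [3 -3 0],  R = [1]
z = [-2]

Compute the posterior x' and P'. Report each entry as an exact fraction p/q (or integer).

x' = [3293/964, 1969/482, 3165/964]
P' = [9211/964 4573/482 -7605/964; 4573/482 2297/241 -3809/482; -7605/964 -3809/482 19687/964]

x̄ = F·x = [2, 5, 3]
P̄ = F·P·Fᵀ + Q = [49 -16 0; -16 26 -13; 0 -13 22]
y = z − H·x̄ = [7]
S = H·P̄·Hᵀ + R = [964]
K = P̄·Hᵀ·S⁻¹ = [195/964; -63/482; 39/964]
x' = x̄ + K·y = [3293/964, 1969/482, 3165/964]
P' = (I − K·H)·P̄ = [9211/964 4573/482 -7605/964; 4573/482 2297/241 -3809/482; -7605/964 -3809/482 19687/964]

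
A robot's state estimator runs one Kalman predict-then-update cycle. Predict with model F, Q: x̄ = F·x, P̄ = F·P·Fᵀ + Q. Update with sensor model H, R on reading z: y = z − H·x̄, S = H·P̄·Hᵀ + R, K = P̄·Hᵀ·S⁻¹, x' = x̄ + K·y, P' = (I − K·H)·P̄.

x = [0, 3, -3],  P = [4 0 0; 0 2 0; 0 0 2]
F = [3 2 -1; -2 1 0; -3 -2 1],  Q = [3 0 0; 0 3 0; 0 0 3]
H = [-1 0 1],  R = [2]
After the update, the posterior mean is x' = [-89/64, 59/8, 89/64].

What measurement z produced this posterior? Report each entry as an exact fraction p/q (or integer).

z = [3]

x̄ = F·x = [9, 3, -9]
P̄ = F·P·Fᵀ + Q = [49 -20 -46; -20 21 20; -46 20 49]
S = H·P̄·Hᵀ + R = [192]
K = P̄·Hᵀ·S⁻¹ = [-95/192; 5/24; 95/192]
x' − x̄ = [-665/64, 35/8, 665/64] = K·y
y = (KᵀK)⁻¹·Kᵀ·(x' − x̄) = [21]
z = y + H·x̄ = [21] + [-18] = [3]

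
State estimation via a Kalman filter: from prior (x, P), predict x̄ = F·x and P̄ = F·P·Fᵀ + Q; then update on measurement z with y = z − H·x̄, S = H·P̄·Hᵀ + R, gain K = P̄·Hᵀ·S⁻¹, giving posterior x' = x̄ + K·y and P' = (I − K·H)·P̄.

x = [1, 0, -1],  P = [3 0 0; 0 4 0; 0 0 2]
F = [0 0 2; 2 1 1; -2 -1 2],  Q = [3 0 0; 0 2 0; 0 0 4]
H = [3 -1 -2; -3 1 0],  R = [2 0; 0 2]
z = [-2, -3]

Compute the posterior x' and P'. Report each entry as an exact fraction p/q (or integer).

x' = [1263/2888, -1039/722, 825/361]
P' = [2455/1444 1643/361 62/361; 1643/361 5040/361 -164/361; 62/361 -164/361 348/361]

x̄ = F·x = [-2, 1, -4]
P̄ = F·P·Fᵀ + Q = [11 4 8; 4 20 -12; 8 -12 28]
y = z − H·x̄ = [-3, -10]
S = H·P̄·Hᵀ + R = [65 -23; -23 97]
K = P̄·Hᵀ·S⁻¹ = [297/2888 -793/2888; 217/722 111/722; -173/361 -175/361]
x' = x̄ + K·y = [1263/2888, -1039/722, 825/361]
P' = (I − K·H)·P̄ = [2455/1444 1643/361 62/361; 1643/361 5040/361 -164/361; 62/361 -164/361 348/361]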